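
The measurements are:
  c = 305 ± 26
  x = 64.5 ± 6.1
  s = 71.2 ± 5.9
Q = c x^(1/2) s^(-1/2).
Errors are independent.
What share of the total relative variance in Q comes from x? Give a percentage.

(δQ/Q)² = (1·δc/c)² + (½·δx/x)² + (−½·δs/s)²
  c term: (1×0.0852)² = 0.00727
  x term: (0.5×0.0946)² = 0.00224
  s term: (-0.5×0.0829)² = 0.00172
Total = 0.0112. Share from x = 0.00224/0.0112 = 0.199.

19.9%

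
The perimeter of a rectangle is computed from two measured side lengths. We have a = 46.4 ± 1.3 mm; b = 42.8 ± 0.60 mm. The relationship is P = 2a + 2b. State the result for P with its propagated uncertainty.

Sums and differences: (δP)² = Σ (cᵢ δxᵢ)².
  (2·δa)² = 6.76;  (2·δb)² = 1.44
δP = √(8.20) = 2.86 mm
P = 178 mm.

178 ± 2.86 mm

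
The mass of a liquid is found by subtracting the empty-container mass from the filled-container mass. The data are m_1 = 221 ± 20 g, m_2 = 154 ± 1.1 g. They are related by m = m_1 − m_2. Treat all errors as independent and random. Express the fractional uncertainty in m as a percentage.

29.9%

Absolute uncertainties add in quadrature for a linear combination:
  (δm_1)² = 400;  (δm_2)² = 1.21
δm = √(401) = 20.0 g
m = 67.0 g, so δm/m = 20.0/67.0 = 0.299.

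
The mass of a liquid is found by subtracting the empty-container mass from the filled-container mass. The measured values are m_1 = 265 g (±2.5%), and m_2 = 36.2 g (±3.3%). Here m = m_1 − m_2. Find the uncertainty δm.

For a sum/difference, combine absolute errors in quadrature:
  (δm_1)² = 43.9;  (δm_2)² = 1.43
δm = √(45.3) = 6.73 g

6.73 g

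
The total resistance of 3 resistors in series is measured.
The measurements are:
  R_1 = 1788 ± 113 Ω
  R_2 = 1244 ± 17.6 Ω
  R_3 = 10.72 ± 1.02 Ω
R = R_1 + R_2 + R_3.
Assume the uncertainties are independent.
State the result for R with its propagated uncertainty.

3043 ± 114 Ω

R is a linear combination, so absolute uncertainties add in quadrature:
  (δR_1)² = 12800;  (δR_2)² = 310;  (δR_3)² = 1.04
δR = √(13100) = 114 Ω
R = 3043 Ω.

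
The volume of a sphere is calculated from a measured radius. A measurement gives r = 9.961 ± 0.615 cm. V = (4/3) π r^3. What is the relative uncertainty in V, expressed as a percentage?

Each factor contributes (exponent × relative error)² to (δV/V)²:
  (3·δr/r)² = (3×0.0617)² = 0.0343
δV/V = √(0.0343) = 0.185

18.5%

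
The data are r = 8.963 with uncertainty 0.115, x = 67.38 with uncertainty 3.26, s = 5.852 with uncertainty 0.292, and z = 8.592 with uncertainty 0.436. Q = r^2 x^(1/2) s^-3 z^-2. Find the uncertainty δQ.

Q is a product of powers, so relative uncertainties combine in quadrature:
  (2·δr/r)² = (2×0.0128)² = 0.000658;  (½·δx/x)² = (0.5×0.0484)² = 0.000585;  (-3·δs/s)² = (-3×0.0499)² = 0.0224;  (-2·δz/z)² = (-2×0.0507)² = 0.0103
δQ/Q = √(0.0340) = 0.184
Q = 0.04457, so δQ = 0.184 × 0.04457 = 0.00821.

0.00821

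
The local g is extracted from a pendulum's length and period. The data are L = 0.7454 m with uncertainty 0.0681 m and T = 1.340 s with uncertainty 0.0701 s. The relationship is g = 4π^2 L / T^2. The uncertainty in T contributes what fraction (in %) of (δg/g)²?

56.7%

(δg/g)² = (1·δL/L)² + (-2·δT/T)²
  L term: (1×0.0914)² = 0.00835
  T term: (-2×0.0523)² = 0.0109
Total = 0.0193. Share from T = 0.0109/0.0193 = 0.567.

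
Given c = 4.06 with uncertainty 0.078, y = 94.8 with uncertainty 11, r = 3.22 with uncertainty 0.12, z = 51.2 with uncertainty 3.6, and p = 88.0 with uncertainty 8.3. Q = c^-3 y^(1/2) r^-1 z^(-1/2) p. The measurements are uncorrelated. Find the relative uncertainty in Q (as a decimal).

Since Q is a product/quotient, work with relative uncertainties:
  (-3·δc/c)² = (-3×0.0192)² = 0.00332;  (½·δy/y)² = (0.5×0.116)² = 0.00337;  (-1·δr/r)² = (-1×0.0373)² = 0.00139;  (−½·δz/z)² = (-0.5×0.0703)² = 0.00124;  (1·δp/p)² = (1×0.0943)² = 0.00890
δQ/Q = √(0.0182) = 0.135

0.135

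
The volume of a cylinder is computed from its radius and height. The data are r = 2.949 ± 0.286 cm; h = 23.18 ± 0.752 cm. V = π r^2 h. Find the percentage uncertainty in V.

19.7%

Each factor contributes (exponent × relative error)² to (δV/V)²:
  (2·δr/r)² = (2×0.0970)² = 0.0376;  (1·δh/h)² = (1×0.0324)² = 0.00105
δV/V = √(0.0387) = 0.197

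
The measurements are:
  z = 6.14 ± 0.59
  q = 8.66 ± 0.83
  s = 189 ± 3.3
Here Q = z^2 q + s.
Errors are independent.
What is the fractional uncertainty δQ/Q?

0.136

Let p = z^2·q = 326. δp/p = √((2·δz/z)² + (1·δq/q)²) = √(0.0369 + 0.00919) = 0.215, so δp = 70.1.
Q = p + s: δQ = √(δp² + δs²) = √(4920 + 10.9) = 70.2
Q = 515, so δQ/Q = 70.2/515 = 0.136.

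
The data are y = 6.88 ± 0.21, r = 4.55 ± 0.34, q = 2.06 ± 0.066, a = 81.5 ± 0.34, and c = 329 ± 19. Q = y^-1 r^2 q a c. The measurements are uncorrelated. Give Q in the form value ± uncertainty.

(1.66 ± 0.276) × 10^5

Each factor contributes (exponent × relative error)² to (δQ/Q)²:
  (-1·δy/y)² = (-1×0.0305)² = 0.000932;  (2·δr/r)² = (2×0.0747)² = 0.0223;  (1·δq/q)² = (1×0.0320)² = 0.00103;  (1·δa/a)² = (1×0.00417)² = 1.74e-05;  (1·δc/c)² = (1×0.0578)² = 0.00334
δQ/Q = √(0.0276) = 0.166
Q = 1.66e+05, so δQ = 0.166 × 1.66e+05 = 27600.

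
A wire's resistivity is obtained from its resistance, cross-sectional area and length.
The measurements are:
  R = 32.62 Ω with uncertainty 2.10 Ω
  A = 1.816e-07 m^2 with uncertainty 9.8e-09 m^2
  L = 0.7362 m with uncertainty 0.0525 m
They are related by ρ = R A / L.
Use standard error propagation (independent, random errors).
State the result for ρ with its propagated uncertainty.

(8.046 ± 0.887) × 10^-6 Ω·m

Since ρ is a product/quotient, work with relative uncertainties:
  (1·δR/R)² = (1×0.0644)² = 0.00414;  (1·δA/A)² = (1×0.0540)² = 0.00291;  (-1·δL/L)² = (-1×0.0713)² = 0.00509
δρ/ρ = √(0.0121) = 0.110
ρ = 8.046e-06 Ω·m, so δρ = 0.110 × 8.046e-06 = 8.87e-07 Ω·m.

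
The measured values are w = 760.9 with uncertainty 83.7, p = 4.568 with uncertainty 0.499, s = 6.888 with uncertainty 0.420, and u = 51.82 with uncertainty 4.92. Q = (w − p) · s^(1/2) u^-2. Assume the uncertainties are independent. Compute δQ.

Let h = w − p = 756.3. δh = √(δw² + δp²) = √(7010 + 0.249) = 83.7, so δh/h = 0.111.
Q is then a monomial in h, s, u:
δQ/Q = √((δh/h)² + (½·δs/s)² + (-2·δu/u)²) = √(0.0122 + 0.000930 + 0.0361) = 0.222
Q = 0.7392, so δQ = 0.222 × 0.7392 = 0.164.

0.164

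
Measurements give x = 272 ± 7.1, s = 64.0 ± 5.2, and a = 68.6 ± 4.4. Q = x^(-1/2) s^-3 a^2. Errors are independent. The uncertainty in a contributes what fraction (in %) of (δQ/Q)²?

21.6%

(δQ/Q)² = (−½·δx/x)² + (-3·δs/s)² + (2·δa/a)²
  x term: (-0.5×0.0261)² = 0.000170
  s term: (-3×0.0813)² = 0.0594
  a term: (2×0.0641)² = 0.0165
Total = 0.0760. Share from a = 0.0165/0.0760 = 0.216.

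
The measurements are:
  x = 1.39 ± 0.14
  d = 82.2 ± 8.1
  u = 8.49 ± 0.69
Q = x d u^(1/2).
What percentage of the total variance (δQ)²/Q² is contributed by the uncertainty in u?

(δQ/Q)² = (1·δx/x)² + (1·δd/d)² + (½·δu/u)²
  x term: (1×0.101)² = 0.0101
  d term: (1×0.0985)² = 0.00971
  u term: (0.5×0.0813)² = 0.00165
Total = 0.0215. Share from u = 0.00165/0.0215 = 0.0768.

7.68%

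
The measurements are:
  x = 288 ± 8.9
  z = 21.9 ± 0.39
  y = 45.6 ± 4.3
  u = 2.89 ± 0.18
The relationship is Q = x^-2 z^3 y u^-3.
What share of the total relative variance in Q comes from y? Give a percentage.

(δQ/Q)² = (-2·δx/x)² + (3·δz/z)² + (1·δy/y)² + (-3·δu/u)²
  x term: (-2×0.0309)² = 0.00382
  z term: (3×0.0178)² = 0.00285
  y term: (1×0.0943)² = 0.00889
  u term: (-3×0.0623)² = 0.0349
Total = 0.0505. Share from y = 0.00889/0.0505 = 0.176.

17.6%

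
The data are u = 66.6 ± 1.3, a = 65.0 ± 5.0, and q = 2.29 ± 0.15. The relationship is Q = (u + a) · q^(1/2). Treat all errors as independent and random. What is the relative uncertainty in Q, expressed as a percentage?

5.11%

Let w = u + a = 132. δw = √(δu² + δa²) = √(1.69 + 25.0) = 5.17, so δw/w = 0.0393.
Q is then a monomial in w, q:
δQ/Q = √((δw/w)² + (½·δq/q)²) = √(0.00154 + 0.00107) = 0.0511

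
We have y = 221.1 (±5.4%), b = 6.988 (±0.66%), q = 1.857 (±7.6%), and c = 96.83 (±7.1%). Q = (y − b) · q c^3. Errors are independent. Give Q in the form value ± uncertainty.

Let u = y − b = 214.1. δu = √(δy² + δb²) = √(143 + 0.00213) = 11.9, so δu/u = 0.0558.
Q is then a monomial in u, q, c:
δQ/Q = √((δu/u)² + (1·δq/q)² + (3·δc/c)²) = √(0.00311 + 0.00578 + 0.0454) = 0.233
Q = 3.61e+08, so δQ = 0.233 × 3.61e+08 = 8.41e+07.

(3.610 ± 0.841) × 10^8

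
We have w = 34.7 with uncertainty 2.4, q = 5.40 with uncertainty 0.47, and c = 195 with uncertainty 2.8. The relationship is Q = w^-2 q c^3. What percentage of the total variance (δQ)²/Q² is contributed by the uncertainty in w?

67.0%

(δQ/Q)² = (-2·δw/w)² + (1·δq/q)² + (3·δc/c)²
  w term: (-2×0.0692)² = 0.0191
  q term: (1×0.0870)² = 0.00758
  c term: (3×0.0144)² = 0.00186
Total = 0.0286. Share from w = 0.0191/0.0286 = 0.670.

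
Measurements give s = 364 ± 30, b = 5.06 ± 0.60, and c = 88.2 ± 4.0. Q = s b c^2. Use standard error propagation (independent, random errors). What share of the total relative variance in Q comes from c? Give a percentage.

28.3%

(δQ/Q)² = (1·δs/s)² + (1·δb/b)² + (2·δc/c)²
  s term: (1×0.0824)² = 0.00679
  b term: (1×0.119)² = 0.0141
  c term: (2×0.0454)² = 0.00823
Total = 0.0291. Share from c = 0.00823/0.0291 = 0.283.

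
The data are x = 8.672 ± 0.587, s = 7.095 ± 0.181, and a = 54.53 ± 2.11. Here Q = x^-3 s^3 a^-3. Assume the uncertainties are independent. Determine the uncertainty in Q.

Q is a product of powers, so relative uncertainties combine in quadrature:
  (-3·δx/x)² = (-3×0.0677)² = 0.0412;  (3·δs/s)² = (3×0.0255)² = 0.00586;  (-3·δa/a)² = (-3×0.0387)² = 0.0135
δQ/Q = √(0.0606) = 0.246
Q = 3.377e-06, so δQ = 0.246 × 3.377e-06 = 8.31e-07.

8.31e-07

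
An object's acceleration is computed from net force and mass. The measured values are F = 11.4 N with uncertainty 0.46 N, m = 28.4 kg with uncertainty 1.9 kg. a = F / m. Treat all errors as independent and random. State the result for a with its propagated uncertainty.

0.401 ± 0.0314 m/s^2

Each factor contributes (exponent × relative error)² to (δa/a)²:
  (1·δF/F)² = (1×0.0404)² = 0.00163;  (-1·δm/m)² = (-1×0.0669)² = 0.00448
δa/a = √(0.00610) = 0.0781
a = 0.401 m/s^2, so δa = 0.0781 × 0.401 = 0.0314 m/s^2.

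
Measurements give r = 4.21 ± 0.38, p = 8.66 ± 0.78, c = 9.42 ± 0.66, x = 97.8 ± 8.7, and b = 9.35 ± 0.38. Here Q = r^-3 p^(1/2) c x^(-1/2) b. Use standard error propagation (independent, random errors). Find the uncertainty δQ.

0.102

Products/powers → add relative errors in quadrature, weighted by exponent:
  (-3·δr/r)² = (-3×0.0903)² = 0.0733;  (½·δp/p)² = (0.5×0.0901)² = 0.00203;  (1·δc/c)² = (1×0.0701)² = 0.00491;  (−½·δx/x)² = (-0.5×0.0890)² = 0.00198;  (1·δb/b)² = (1×0.0406)² = 0.00165
δQ/Q = √(0.0839) = 0.290
Q = 0.351, so δQ = 0.290 × 0.351 = 0.102.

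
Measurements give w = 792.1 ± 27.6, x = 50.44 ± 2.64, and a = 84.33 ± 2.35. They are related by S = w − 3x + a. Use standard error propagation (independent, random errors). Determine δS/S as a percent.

Sums and differences: (δS)² = Σ (cᵢ δxᵢ)².
  (δw)² = 762;  (3·δx)² = 62.7;  (δa)² = 5.52
δS = √(830) = 28.8
S = 725.1, so δS/S = 28.8/725.1 = 0.0397.

3.97%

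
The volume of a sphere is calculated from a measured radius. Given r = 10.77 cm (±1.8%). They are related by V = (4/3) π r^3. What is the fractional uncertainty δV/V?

V ∝ r^3, so δV/V = |3| · δr/r = 3 × 0.0180 = 0.0540.

0.0540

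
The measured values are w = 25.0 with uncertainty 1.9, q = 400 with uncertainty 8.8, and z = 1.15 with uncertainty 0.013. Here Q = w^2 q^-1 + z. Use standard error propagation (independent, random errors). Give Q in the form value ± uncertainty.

Let p = w^2·q^-1 = 1.56. δp/p = √((2·δw/w)² + (-1·δq/q)²) = √(0.0231 + 0.000484) = 0.154, so δp = 0.240.
Q = p + z: δQ = √(δp² + δz²) = √(0.0576 + 0.000169) = 0.240
Q = 2.71.

2.71 ± 0.240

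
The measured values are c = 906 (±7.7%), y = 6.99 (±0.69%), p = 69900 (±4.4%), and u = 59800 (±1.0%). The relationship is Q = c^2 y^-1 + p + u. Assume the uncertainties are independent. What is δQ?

Let w = c^2·y^-1 = 1.17e+05. δw/w = √((2·δc/c)² + (-1·δy/y)²) = √(0.0237 + 4.76e-05) = 0.154, so δw = 18100.
Q = w + p + u: δQ = √(δw² + δp² + δu²) = √(3.28e+08 + 9.46e+06 + 3.58e+05) = 18400

18400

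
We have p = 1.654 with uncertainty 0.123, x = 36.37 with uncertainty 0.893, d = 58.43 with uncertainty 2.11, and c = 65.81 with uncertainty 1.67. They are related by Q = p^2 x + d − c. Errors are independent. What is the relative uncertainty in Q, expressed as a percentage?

Let w = p^2·x = 99.50. δw/w = √((2·δp/p)² + (1·δx/x)²) = √(0.0221 + 0.000603) = 0.151, so δw = 15.0.
Q = w + d − c: δQ = √(δw² + δd² + δc²) = √(225 + 4.45 + 2.79) = 15.2
Q = 92.12, so δQ/Q = 15.2/92.12 = 0.165.

16.5%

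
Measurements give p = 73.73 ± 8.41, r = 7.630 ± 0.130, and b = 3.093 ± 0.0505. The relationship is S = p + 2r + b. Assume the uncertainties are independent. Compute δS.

8.41

For a sum/difference, combine absolute errors in quadrature:
  (δp)² = 70.7;  (2·δr)² = 0.0676;  (δb)² = 0.00255
δS = √(70.8) = 8.41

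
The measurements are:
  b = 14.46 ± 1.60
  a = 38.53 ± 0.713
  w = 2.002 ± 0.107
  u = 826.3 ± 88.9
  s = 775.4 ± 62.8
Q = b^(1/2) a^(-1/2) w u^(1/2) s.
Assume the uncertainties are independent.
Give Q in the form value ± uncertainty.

27340 ± 3400

Since Q is a product/quotient, work with relative uncertainties:
  (½·δb/b)² = (0.5×0.111)² = 0.00306;  (−½·δa/a)² = (-0.5×0.0185)² = 8.56e-05;  (1·δw/w)² = (1×0.0534)² = 0.00286;  (½·δu/u)² = (0.5×0.108)² = 0.00289;  (1·δs/s)² = (1×0.0810)² = 0.00656
δQ/Q = √(0.0155) = 0.124
Q = 27340, so δQ = 0.124 × 27340 = 3400.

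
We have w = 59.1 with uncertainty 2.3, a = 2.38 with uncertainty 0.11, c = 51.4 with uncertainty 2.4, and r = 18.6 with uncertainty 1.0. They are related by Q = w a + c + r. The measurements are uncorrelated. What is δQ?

8.89

Let p = w·a = 141. δp/p = √((1·δw/w)² + (1·δa/a)²) = √(0.00151 + 0.00214) = 0.0604, so δp = 8.50.
Q = p + c + r: δQ = √(δp² + δc² + δr²) = √(72.2 + 5.76 + 1.00) = 8.89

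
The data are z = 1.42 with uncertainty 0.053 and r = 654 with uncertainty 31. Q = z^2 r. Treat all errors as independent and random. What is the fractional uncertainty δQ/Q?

Relative error in a monomial: (δQ/Q)² = Σ (nᵢ · δxᵢ/xᵢ)².
  (2·δz/z)² = (2×0.0373)² = 0.00557;  (1·δr/r)² = (1×0.0474)² = 0.00225
δQ/Q = √(0.00782) = 0.0884

0.0884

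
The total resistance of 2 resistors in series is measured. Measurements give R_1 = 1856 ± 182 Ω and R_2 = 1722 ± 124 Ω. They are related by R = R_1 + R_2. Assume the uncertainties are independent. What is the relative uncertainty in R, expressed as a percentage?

6.16%

For a sum/difference, combine absolute errors in quadrature:
  (δR_1)² = 33100;  (δR_2)² = 15400
δR = √(48500) = 220 Ω
R = 3578 Ω, so δR/R = 220/3578 = 0.0616.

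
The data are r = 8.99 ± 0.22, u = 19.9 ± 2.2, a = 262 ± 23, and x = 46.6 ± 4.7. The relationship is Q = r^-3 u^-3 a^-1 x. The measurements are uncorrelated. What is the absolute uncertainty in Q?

For a monomial Q ∝ r^-3, u^-3, a^-1, x, fractional errors add in quadrature:
  (-3·δr/r)² = (-3×0.0245)² = 0.00539;  (-3·δu/u)² = (-3×0.111)² = 0.110;  (-1·δa/a)² = (-1×0.0878)² = 0.00771;  (1·δx/x)² = (1×0.101)² = 0.0102
δQ/Q = √(0.133) = 0.365
Q = 3.11e-08, so δQ = 0.365 × 3.11e-08 = 1.13e-08.

1.13e-08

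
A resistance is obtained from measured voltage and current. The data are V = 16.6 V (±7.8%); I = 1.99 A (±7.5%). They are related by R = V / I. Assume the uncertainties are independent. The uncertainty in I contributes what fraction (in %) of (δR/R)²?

48.0%

(δR/R)² = (1·δV/V)² + (-1·δI/I)²
  V term: (1×0.0780)² = 0.00608
  I term: (-1×0.0750)² = 0.00562
Total = 0.0117. Share from I = 0.00562/0.0117 = 0.480.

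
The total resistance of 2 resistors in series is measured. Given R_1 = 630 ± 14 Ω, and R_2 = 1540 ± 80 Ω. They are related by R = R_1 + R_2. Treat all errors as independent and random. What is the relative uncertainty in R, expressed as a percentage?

3.74%

For a sum/difference, combine absolute errors in quadrature:
  (δR_1)² = 196;  (δR_2)² = 6400
δR = √(6600) = 81.2 Ω
R = 2170 Ω, so δR/R = 81.2/2170 = 0.0374.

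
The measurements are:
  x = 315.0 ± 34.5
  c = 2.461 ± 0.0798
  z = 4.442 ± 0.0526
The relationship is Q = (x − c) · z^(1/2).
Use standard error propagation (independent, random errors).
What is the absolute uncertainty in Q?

72.8

Let u = x − c = 312.5. δu = √(δx² + δc²) = √(1190 + 0.00637) = 34.5, so δu/u = 0.110.
Q is then a monomial in u, z:
δQ/Q = √((δu/u)² + (½·δz/z)²) = √(0.0122 + 3.51e-05) = 0.111
Q = 658.7, so δQ = 0.111 × 658.7 = 72.8.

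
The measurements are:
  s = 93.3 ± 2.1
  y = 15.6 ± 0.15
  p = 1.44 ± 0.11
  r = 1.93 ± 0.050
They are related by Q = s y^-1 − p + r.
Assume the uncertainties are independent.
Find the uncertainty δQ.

Let w = s·y^-1 = 5.98. δw/w = √((1·δs/s)² + (-1·δy/y)²) = √(0.000507 + 9.25e-05) = 0.0245, so δw = 0.146.
Q = w − p + r: δQ = √(δw² + δp² + δr²) = √(0.0214 + 0.0121 + 0.00250) = 0.190

0.190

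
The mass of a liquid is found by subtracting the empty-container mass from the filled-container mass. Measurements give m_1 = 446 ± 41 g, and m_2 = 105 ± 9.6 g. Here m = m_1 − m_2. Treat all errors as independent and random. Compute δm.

42.1 g

Each term contributes (cᵢ δxᵢ)² to (δm)²:
  (δm_1)² = 1680;  (δm_2)² = 92.2
δm = √(1770) = 42.1 g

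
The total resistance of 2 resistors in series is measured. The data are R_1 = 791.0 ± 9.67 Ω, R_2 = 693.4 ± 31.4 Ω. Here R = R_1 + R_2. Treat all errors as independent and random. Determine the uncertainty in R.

32.9 Ω

Each term contributes (cᵢ δxᵢ)² to (δR)²:
  (δR_1)² = 93.5;  (δR_2)² = 986
δR = √(1080) = 32.9 Ω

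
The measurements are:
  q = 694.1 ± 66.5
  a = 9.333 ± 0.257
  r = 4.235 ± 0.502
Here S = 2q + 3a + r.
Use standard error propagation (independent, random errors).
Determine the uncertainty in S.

133

S is a linear combination, so absolute uncertainties add in quadrature:
  (2·δq)² = 17700;  (3·δa)² = 0.594;  (δr)² = 0.252
δS = √(17700) = 133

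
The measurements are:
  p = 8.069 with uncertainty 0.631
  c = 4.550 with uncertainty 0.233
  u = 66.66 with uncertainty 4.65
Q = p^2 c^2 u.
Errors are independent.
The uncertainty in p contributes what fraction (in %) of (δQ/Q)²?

61.4%

(δQ/Q)² = (2·δp/p)² + (2·δc/c)² + (1·δu/u)²
  p term: (2×0.0782)² = 0.0245
  c term: (2×0.0512)² = 0.0105
  u term: (1×0.0698)² = 0.00487
Total = 0.0398. Share from p = 0.0245/0.0398 = 0.614.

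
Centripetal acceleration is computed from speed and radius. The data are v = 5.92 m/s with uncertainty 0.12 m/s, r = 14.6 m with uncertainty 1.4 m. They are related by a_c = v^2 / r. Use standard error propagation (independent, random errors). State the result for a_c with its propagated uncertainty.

Products/powers → add relative errors in quadrature, weighted by exponent:
  (2·δv/v)² = (2×0.0203)² = 0.00164;  (-1·δr/r)² = (-1×0.0959)² = 0.00919
δa_c/a_c = √(0.0108) = 0.104
a_c = 2.40 m/s^2, so δa_c = 0.104 × 2.40 = 0.250 m/s^2.

2.40 ± 0.250 m/s^2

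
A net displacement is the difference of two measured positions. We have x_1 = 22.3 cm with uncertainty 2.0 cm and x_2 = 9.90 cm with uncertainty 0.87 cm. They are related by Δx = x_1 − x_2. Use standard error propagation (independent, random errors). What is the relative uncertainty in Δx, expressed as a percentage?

17.6%

Absolute uncertainties add in quadrature for a linear combination:
  (δx_1)² = 4.00;  (δx_2)² = 0.757
δΔx = √(4.76) = 2.18 cm
Δx = 12.4 cm, so δΔx/Δx = 2.18/12.4 = 0.176.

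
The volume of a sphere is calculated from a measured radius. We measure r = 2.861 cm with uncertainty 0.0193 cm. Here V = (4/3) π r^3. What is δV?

V ∝ r^3, so δV/V = |3| · δr/r = 3 × 0.00675 = 0.0202.
V = 98.09 cm^3, so δV = 0.0202 × 98.09 = 1.99 cm^3.

1.99 cm^3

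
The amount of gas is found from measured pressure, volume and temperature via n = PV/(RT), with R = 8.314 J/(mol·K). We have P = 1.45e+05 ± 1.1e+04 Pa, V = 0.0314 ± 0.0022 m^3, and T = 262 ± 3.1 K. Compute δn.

0.217 mol

Each factor contributes (exponent × relative error)² to (δn/n)²:
  (1·δP/P)² = (1×0.0759)² = 0.00576;  (1·δV/V)² = (1×0.0701)² = 0.00491;  (-1·δT/T)² = (-1×0.0118)² = 0.000140
δn/n = √(0.0108) = 0.104
n = 2.09 mol, so δn = 0.104 × 2.09 = 0.217 mol.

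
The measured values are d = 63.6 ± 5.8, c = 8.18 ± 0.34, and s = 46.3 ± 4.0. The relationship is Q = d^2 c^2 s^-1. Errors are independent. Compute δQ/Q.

0.218

Products/powers → add relative errors in quadrature, weighted by exponent:
  (2·δd/d)² = (2×0.0912)² = 0.0333;  (2·δc/c)² = (2×0.0416)² = 0.00691;  (-1·δs/s)² = (-1×0.0864)² = 0.00746
δQ/Q = √(0.0476) = 0.218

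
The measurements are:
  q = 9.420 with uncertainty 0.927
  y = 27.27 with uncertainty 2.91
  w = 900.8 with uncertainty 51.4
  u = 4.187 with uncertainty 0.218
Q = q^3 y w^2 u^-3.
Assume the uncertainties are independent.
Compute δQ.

Each factor contributes (exponent × relative error)² to (δQ/Q)²:
  (3·δq/q)² = (3×0.0984)² = 0.0872;  (1·δy/y)² = (1×0.107)² = 0.0114;  (2·δw/w)² = (2×0.0571)² = 0.0130;  (-3·δu/u)² = (-3×0.0521)² = 0.0244
δQ/Q = √(0.136) = 0.369
Q = 2.52e+08, so δQ = 0.369 × 2.52e+08 = 9.29e+07.

9.29e+07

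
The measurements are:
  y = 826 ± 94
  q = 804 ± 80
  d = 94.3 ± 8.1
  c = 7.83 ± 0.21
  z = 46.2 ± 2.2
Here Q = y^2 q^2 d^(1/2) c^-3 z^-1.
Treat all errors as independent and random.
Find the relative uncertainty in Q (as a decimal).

0.319

Products/powers → add relative errors in quadrature, weighted by exponent:
  (2·δy/y)² = (2×0.114)² = 0.0518;  (2·δq/q)² = (2×0.0995)² = 0.0396;  (½·δd/d)² = (0.5×0.0859)² = 0.00184;  (-3·δc/c)² = (-3×0.0268)² = 0.00647;  (-1·δz/z)² = (-1×0.0476)² = 0.00227
δQ/Q = √(0.102) = 0.319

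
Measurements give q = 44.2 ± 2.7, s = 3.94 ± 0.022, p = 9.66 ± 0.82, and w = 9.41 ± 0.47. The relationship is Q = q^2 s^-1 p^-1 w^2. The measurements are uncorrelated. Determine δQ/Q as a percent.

For a monomial Q ∝ q^2, s^-1, p^-1, w^2, fractional errors add in quadrature:
  (2·δq/q)² = (2×0.0611)² = 0.0149;  (-1·δs/s)² = (-1×0.00558)² = 3.12e-05;  (-1·δp/p)² = (-1×0.0849)² = 0.00721;  (2·δw/w)² = (2×0.0499)² = 0.00998
δQ/Q = √(0.0321) = 0.179

17.9%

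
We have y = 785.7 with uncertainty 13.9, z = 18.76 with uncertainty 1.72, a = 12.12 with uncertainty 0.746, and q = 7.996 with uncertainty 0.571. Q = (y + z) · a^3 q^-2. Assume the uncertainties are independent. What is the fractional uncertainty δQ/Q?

0.234

Let u = y + z = 804.5. δu = √(δy² + δz²) = √(193 + 2.96) = 14.0, so δu/u = 0.0174.
Q is then a monomial in u, a, q:
δQ/Q = √((δu/u)² + (3·δa/a)² + (-2·δq/q)²) = √(0.000303 + 0.0341 + 0.0204) = 0.234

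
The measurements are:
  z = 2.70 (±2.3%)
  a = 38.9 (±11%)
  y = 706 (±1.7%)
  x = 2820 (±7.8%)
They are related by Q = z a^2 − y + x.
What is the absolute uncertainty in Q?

930

Let p = z·a^2 = 4090. δp/p = √((1·δz/z)² + (2·δa/a)²) = √(0.000529 + 0.0484) = 0.221, so δp = 904.
Q = p − y + x: δQ = √(δp² + δy² + δx²) = √(8.17e+05 + 144 + 48400) = 930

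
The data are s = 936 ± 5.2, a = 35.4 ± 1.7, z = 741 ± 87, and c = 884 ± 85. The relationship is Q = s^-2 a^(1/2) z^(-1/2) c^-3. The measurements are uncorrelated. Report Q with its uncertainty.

Each factor contributes (exponent × relative error)² to (δQ/Q)²:
  (-2·δs/s)² = (-2×0.00556)² = 0.000123;  (½·δa/a)² = (0.5×0.0480)² = 0.000577;  (−½·δz/z)² = (-0.5×0.117)² = 0.00345;  (-3·δc/c)² = (-3×0.0962)² = 0.0832
δQ/Q = √(0.0874) = 0.296
Q = 3.61e-16, so δQ = 0.296 × 3.61e-16 = 1.07e-16.

(3.61 ± 1.07) × 10^-16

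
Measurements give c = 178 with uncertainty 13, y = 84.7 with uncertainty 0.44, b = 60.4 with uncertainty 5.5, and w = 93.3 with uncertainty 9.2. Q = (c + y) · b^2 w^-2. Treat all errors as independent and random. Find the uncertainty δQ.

Let u = c + y = 263. δu = √(δc² + δy²) = √(169 + 0.194) = 13.0, so δu/u = 0.0495.
Q is then a monomial in u, b, w:
δQ/Q = √((δu/u)² + (2·δb/b)² + (-2·δw/w)²) = √(0.00245 + 0.0332 + 0.0389) = 0.273
Q = 110, so δQ = 0.273 × 110 = 30.1.

30.1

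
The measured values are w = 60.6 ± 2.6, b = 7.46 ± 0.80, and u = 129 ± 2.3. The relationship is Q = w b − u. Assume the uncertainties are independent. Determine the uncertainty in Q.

52.3

Let p = w·b = 452. δp/p = √((1·δw/w)² + (1·δb/b)²) = √(0.00184 + 0.0115) = 0.116, so δp = 52.2.
Q = p − u: δQ = √(δp² + δu²) = √(2730 + 5.29) = 52.3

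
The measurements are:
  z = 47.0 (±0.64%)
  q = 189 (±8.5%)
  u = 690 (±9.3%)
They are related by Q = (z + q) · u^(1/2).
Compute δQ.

511

Let w = z + q = 236. δw = √(δz² + δq²) = √(0.0905 + 258) = 16.1, so δw/w = 0.0681.
Q is then a monomial in w, u:
δQ/Q = √((δw/w)² + (½·δu/u)²) = √(0.00464 + 0.00216) = 0.0824
Q = 6200, so δQ = 0.0824 × 6200 = 511.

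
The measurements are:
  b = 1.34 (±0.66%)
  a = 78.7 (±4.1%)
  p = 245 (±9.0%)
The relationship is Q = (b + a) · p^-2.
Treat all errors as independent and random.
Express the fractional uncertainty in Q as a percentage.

Let u = b + a = 80.0. δu = √(δb² + δa²) = √(7.82e-05 + 10.4) = 3.23, so δu/u = 0.0403.
Q is then a monomial in u, p:
δQ/Q = √((δu/u)² + (-2·δp/p)²) = √(0.00163 + 0.0324) = 0.184

18.4%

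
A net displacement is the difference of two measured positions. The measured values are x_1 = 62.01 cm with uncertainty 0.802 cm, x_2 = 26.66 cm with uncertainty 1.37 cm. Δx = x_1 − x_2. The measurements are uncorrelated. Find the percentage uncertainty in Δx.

Absolute uncertainties add in quadrature for a linear combination:
  (δx_1)² = 0.643;  (δx_2)² = 1.88
δΔx = √(2.52) = 1.59 cm
Δx = 35.35 cm, so δΔx/Δx = 1.59/35.35 = 0.0449.

4.49%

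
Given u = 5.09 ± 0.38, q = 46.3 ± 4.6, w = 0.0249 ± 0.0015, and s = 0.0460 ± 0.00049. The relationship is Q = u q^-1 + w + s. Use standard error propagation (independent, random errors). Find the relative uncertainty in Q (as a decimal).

Let p = u·q^-1 = 0.110. δp/p = √((1·δu/u)² + (-1·δq/q)²) = √(0.00557 + 0.00987) = 0.124, so δp = 0.0137.
Q = p + w + s: δQ = √(δp² + δw² + δs²) = √(0.000187 + 2.25e-06 + 2.4e-07) = 0.0138
Q = 0.181, so δQ/Q = 0.0138/0.181 = 0.0761.

0.0761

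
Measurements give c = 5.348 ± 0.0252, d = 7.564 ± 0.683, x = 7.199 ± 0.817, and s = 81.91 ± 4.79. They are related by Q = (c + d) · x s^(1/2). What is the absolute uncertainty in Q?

108

Let u = c + d = 12.91. δu = √(δc² + δd²) = √(0.000635 + 0.466) = 0.683, so δu/u = 0.0529.
Q is then a monomial in u, x, s:
δQ/Q = √((δu/u)² + (1·δx/x)² + (½·δs/s)²) = √(0.00280 + 0.0129 + 0.000855) = 0.129
Q = 841.3, so δQ = 0.129 × 841.3 = 108.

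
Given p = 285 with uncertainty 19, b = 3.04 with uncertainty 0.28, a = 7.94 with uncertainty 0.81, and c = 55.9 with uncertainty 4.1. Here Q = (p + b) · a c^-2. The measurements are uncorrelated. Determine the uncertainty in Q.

Let u = p + b = 288. δu = √(δp² + δb²) = √(361 + 0.0784) = 19.0, so δu/u = 0.0660.
Q is then a monomial in u, a, c:
δQ/Q = √((δu/u)² + (1·δa/a)² + (-2·δc/c)²) = √(0.00435 + 0.0104 + 0.0215) = 0.190
Q = 0.732, so δQ = 0.190 × 0.732 = 0.139.

0.139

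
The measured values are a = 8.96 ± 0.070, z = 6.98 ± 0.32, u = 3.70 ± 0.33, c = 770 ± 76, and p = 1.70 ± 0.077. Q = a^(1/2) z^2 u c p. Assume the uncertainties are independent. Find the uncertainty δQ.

1.19e+05

For a monomial Q ∝ a^(1/2), z^2, u, c, p, fractional errors add in quadrature:
  (½·δa/a)² = (0.5×0.00781)² = 1.53e-05;  (2·δz/z)² = (2×0.0458)² = 0.00841;  (1·δu/u)² = (1×0.0892)² = 0.00795;  (1·δc/c)² = (1×0.0987)² = 0.00974;  (1·δp/p)² = (1×0.0453)² = 0.00205
δQ/Q = √(0.0282) = 0.168
Q = 7.06e+05, so δQ = 0.168 × 7.06e+05 = 1.19e+05.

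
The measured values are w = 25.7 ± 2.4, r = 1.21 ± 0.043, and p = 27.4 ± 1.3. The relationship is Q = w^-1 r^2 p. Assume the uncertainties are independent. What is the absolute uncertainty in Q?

0.198

Products/powers → add relative errors in quadrature, weighted by exponent:
  (-1·δw/w)² = (-1×0.0934)² = 0.00872;  (2·δr/r)² = (2×0.0355)² = 0.00505;  (1·δp/p)² = (1×0.0474)² = 0.00225
δQ/Q = √(0.0160) = 0.127
Q = 1.56, so δQ = 0.127 × 1.56 = 0.198.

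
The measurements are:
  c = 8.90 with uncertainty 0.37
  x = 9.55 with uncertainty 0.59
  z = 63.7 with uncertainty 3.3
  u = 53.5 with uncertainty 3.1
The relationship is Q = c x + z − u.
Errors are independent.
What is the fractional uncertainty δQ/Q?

0.0817

Let p = c·x = 85.0. δp/p = √((1·δc/c)² + (1·δx/x)²) = √(0.00173 + 0.00382) = 0.0745, so δp = 6.33.
Q = p + z − u: δQ = √(δp² + δz² + δu²) = √(40.1 + 10.9 + 9.61) = 7.78
Q = 95.2, so δQ/Q = 7.78/95.2 = 0.0817.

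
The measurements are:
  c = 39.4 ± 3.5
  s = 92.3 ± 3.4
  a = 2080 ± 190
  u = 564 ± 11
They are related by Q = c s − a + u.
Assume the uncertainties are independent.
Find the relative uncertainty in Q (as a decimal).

Let p = c·s = 3640. δp/p = √((1·δc/c)² + (1·δs/s)²) = √(0.00789 + 0.00136) = 0.0962, so δp = 350.
Q = p − a + u: δQ = √(δp² + δa² + δu²) = √(1.22e+05 + 36100 + 121) = 398
Q = 2120, so δQ/Q = 398/2120 = 0.188.

0.188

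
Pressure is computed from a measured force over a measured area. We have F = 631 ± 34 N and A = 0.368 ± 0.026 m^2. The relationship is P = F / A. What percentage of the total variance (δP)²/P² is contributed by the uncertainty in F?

(δP/P)² = (1·δF/F)² + (-1·δA/A)²
  F term: (1×0.0539)² = 0.00290
  A term: (-1×0.0707)² = 0.00499
Total = 0.00790. Share from F = 0.00290/0.00790 = 0.368.

36.8%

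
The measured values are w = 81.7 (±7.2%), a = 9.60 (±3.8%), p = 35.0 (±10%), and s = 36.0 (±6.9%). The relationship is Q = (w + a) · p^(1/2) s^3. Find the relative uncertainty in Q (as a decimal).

0.223

Let u = w + a = 91.3. δu = √(δw² + δa²) = √(34.6 + 0.133) = 5.89, so δu/u = 0.0646.
Q is then a monomial in u, p, s:
δQ/Q = √((δu/u)² + (½·δp/p)² + (3·δs/s)²) = √(0.00417 + 0.00250 + 0.0428) = 0.223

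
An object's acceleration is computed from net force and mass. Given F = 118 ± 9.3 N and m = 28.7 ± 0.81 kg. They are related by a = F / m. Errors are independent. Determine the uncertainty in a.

Relative error in a monomial: (δa/a)² = Σ (nᵢ · δxᵢ/xᵢ)².
  (1·δF/F)² = (1×0.0788)² = 0.00621;  (-1·δm/m)² = (-1×0.0282)² = 0.000797
δa/a = √(0.00701) = 0.0837
a = 4.11 m/s^2, so δa = 0.0837 × 4.11 = 0.344 m/s^2.

0.344 m/s^2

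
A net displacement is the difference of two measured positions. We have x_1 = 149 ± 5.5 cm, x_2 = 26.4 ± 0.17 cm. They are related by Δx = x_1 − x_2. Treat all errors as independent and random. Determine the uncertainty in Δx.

5.50 cm

Absolute uncertainties add in quadrature for a linear combination:
  (δx_1)² = 30.2;  (δx_2)² = 0.0289
δΔx = √(30.3) = 5.50 cm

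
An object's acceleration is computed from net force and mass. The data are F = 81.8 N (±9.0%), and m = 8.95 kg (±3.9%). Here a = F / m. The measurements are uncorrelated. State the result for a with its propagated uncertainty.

9.14 ± 0.896 m/s^2

Each factor contributes (exponent × relative error)² to (δa/a)²:
  (1·δF/F)² = (1×0.0900)² = 0.00810;  (-1·δm/m)² = (-1×0.0390)² = 0.00152
δa/a = √(0.00962) = 0.0981
a = 9.14 m/s^2, so δa = 0.0981 × 9.14 = 0.896 m/s^2.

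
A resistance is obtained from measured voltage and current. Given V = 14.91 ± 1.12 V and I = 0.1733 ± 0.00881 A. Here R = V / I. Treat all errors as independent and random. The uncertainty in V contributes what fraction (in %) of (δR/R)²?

68.6%

(δR/R)² = (1·δV/V)² + (-1·δI/I)²
  V term: (1×0.0751)² = 0.00564
  I term: (-1×0.0508)² = 0.00258
Total = 0.00823. Share from V = 0.00564/0.00823 = 0.686.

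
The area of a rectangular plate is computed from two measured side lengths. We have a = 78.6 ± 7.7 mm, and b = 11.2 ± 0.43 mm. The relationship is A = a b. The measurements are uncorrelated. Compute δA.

Relative error in a monomial: (δA/A)² = Σ (nᵢ · δxᵢ/xᵢ)².
  (1·δa/a)² = (1×0.0980)² = 0.00960;  (1·δb/b)² = (1×0.0384)² = 0.00147
δA/A = √(0.0111) = 0.105
A = 880 mm^2, so δA = 0.105 × 880 = 92.6 mm^2.

92.6 mm^2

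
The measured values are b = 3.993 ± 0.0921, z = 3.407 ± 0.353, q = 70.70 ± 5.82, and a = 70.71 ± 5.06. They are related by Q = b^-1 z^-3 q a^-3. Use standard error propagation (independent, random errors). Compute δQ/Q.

0.387

Since Q is a product/quotient, work with relative uncertainties:
  (-1·δb/b)² = (-1×0.0231)² = 0.000532;  (-3·δz/z)² = (-3×0.104)² = 0.0966;  (1·δq/q)² = (1×0.0823)² = 0.00678;  (-3·δa/a)² = (-3×0.0716)² = 0.0461
δQ/Q = √(0.150) = 0.387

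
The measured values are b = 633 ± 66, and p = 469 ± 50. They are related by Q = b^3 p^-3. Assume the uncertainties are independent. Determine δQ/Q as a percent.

44.7%

Relative error in a monomial: (δQ/Q)² = Σ (nᵢ · δxᵢ/xᵢ)².
  (3·δb/b)² = (3×0.104)² = 0.0978;  (-3·δp/p)² = (-3×0.107)² = 0.102
δQ/Q = √(0.200) = 0.447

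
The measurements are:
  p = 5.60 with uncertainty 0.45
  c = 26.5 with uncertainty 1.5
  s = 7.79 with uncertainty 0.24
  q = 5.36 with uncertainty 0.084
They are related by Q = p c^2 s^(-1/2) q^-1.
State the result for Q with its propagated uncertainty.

Relative error in a monomial: (δQ/Q)² = Σ (nᵢ · δxᵢ/xᵢ)².
  (1·δp/p)² = (1×0.0804)² = 0.00646;  (2·δc/c)² = (2×0.0566)² = 0.0128;  (−½·δs/s)² = (-0.5×0.0308)² = 0.000237;  (-1·δq/q)² = (-1×0.0157)² = 0.000246
δQ/Q = √(0.0198) = 0.141
Q = 263, so δQ = 0.141 × 263 = 36.9.

263 ± 36.9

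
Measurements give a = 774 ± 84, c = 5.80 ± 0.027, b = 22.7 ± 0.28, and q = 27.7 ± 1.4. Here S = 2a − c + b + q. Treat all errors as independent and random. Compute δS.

For a sum/difference, combine absolute errors in quadrature:
  (2·δa)² = 28200;  (δc)² = 0.000729;  (δb)² = 0.0784;  (δq)² = 1.96
δS = √(28200) = 168

168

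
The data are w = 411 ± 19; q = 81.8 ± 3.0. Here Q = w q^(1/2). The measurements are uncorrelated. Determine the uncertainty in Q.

185

Q is a product of powers, so relative uncertainties combine in quadrature:
  (1·δw/w)² = (1×0.0462)² = 0.00214;  (½·δq/q)² = (0.5×0.0367)² = 0.000336
δQ/Q = √(0.00247) = 0.0497
Q = 3720, so δQ = 0.0497 × 3720 = 185.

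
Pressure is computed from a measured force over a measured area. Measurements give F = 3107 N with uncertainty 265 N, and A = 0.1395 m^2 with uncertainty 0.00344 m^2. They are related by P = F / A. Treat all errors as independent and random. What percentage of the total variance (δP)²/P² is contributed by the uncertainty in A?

(δP/P)² = (1·δF/F)² + (-1·δA/A)²
  F term: (1×0.0853)² = 0.00727
  A term: (-1×0.0247)² = 0.000608
Total = 0.00788. Share from A = 0.000608/0.00788 = 0.0771.

7.71%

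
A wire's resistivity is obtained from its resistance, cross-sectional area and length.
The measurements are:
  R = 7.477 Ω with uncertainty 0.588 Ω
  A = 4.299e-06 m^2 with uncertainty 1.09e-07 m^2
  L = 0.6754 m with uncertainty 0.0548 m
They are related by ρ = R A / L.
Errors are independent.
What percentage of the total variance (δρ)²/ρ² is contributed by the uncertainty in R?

46.1%

(δρ/ρ)² = (1·δR/R)² + (1·δA/A)² + (-1·δL/L)²
  R term: (1×0.0786)² = 0.00618
  A term: (1×0.0254)² = 0.000643
  L term: (-1×0.0811)² = 0.00658
Total = 0.0134. Share from R = 0.00618/0.0134 = 0.461.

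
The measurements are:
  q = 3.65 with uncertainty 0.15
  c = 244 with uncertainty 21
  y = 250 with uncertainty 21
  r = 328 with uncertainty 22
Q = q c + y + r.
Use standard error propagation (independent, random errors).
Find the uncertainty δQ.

Let p = q·c = 891. δp/p = √((1·δq/q)² + (1·δc/c)²) = √(0.00169 + 0.00741) = 0.0954, so δp = 84.9.
Q = p + y + r: δQ = √(δp² + δy² + δr²) = √(7210 + 441 + 484) = 90.2

90.2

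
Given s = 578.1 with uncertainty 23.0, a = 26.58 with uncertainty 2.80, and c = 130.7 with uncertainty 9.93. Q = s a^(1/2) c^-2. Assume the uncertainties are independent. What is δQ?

0.0289

Products/powers → add relative errors in quadrature, weighted by exponent:
  (1·δs/s)² = (1×0.0398)² = 0.00158;  (½·δa/a)² = (0.5×0.105)² = 0.00277;  (-2·δc/c)² = (-2×0.0760)² = 0.0231
δQ/Q = √(0.0274) = 0.166
Q = 0.1745, so δQ = 0.166 × 0.1745 = 0.0289.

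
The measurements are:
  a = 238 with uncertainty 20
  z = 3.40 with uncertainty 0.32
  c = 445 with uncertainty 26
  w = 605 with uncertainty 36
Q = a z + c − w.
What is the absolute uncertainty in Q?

Let p = a·z = 809. δp/p = √((1·δa/a)² + (1·δz/z)²) = √(0.00706 + 0.00886) = 0.126, so δp = 102.
Q = p + c − w: δQ = √(δp² + δc² + δw²) = √(10400 + 676 + 1300) = 111

111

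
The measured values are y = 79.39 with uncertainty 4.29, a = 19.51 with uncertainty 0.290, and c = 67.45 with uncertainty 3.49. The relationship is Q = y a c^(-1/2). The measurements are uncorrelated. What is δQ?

Relative error in a monomial: (δQ/Q)² = Σ (nᵢ · δxᵢ/xᵢ)².
  (1·δy/y)² = (1×0.0540)² = 0.00292;  (1·δa/a)² = (1×0.0149)² = 0.000221;  (−½·δc/c)² = (-0.5×0.0517)² = 0.000669
δQ/Q = √(0.00381) = 0.0617
Q = 188.6, so δQ = 0.0617 × 188.6 = 11.6.

11.6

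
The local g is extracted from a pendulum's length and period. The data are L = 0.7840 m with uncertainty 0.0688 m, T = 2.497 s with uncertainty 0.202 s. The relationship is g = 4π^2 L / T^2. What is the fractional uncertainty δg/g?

Since g is a product/quotient, work with relative uncertainties:
  (1·δL/L)² = (1×0.0878)² = 0.00770;  (-2·δT/T)² = (-2×0.0809)² = 0.0262
δg/g = √(0.0339) = 0.184

0.184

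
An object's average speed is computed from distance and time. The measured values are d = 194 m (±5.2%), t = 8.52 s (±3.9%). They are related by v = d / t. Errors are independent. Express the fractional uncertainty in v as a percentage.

Relative error in a monomial: (δv/v)² = Σ (nᵢ · δxᵢ/xᵢ)².
  (1·δd/d)² = (1×0.0520)² = 0.00270;  (-1·δt/t)² = (-1×0.0390)² = 0.00152
δv/v = √(0.00423) = 0.0650

6.50%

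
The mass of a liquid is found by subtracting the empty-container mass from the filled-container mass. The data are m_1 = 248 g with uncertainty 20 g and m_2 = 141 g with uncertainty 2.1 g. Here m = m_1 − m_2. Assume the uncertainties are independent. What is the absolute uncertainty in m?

Each term contributes (cᵢ δxᵢ)² to (δm)²:
  (δm_1)² = 400;  (δm_2)² = 4.41
δm = √(404) = 20.1 g

20.1 g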